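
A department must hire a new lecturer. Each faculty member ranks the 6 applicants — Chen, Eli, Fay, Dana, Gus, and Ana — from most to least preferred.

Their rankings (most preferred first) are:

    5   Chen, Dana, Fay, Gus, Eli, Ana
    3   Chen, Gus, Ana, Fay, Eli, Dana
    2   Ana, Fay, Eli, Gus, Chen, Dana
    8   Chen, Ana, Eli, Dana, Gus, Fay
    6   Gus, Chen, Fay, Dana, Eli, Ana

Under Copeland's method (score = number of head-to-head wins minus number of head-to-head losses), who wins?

Pairwise results:
  Chen vs Eli: Chen wins 22–2.
  Chen vs Fay: Chen wins 22–2.
  Chen vs Dana: Chen wins 24–0.
  Chen vs Gus: Chen wins 16–8.
  Chen vs Ana: Chen wins 22–2.
  Eli vs Fay: Fay wins 16–8.
  Eli vs Dana: Eli wins 13–11.
  Eli vs Gus: Gus wins 14–10.
  Eli vs Ana: Ana wins 13–11.
  Fay vs Dana: Dana wins 13–11.
  Fay vs Gus: Gus wins 17–7.
  Fay vs Ana: Ana wins 13–11.
  Dana vs Gus: Dana wins 13–11.
  Dana vs Ana: Ana wins 13–11.
  Gus vs Ana: Gus wins 14–10.
Copeland scores (wins − losses):
  Chen: 5 − 0 = 5
  Eli: 1 − 4 = -3
  Fay: 1 − 4 = -3
  Dana: 2 − 3 = -1
  Gus: 3 − 2 = 1
  Ana: 3 − 2 = 1
Chen has the best Copeland score.

Chen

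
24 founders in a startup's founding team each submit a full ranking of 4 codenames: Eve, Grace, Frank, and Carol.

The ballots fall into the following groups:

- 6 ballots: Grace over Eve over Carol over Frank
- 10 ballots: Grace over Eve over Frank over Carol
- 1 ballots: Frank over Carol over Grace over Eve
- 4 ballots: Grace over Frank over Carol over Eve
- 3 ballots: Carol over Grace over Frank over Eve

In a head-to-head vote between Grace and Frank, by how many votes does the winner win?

22

Ballots ranking Grace above Frank: 6+10+4+3 = 23.
Ballots ranking Frank above Grace: 1.
Grace wins 23–1, a margin of 22.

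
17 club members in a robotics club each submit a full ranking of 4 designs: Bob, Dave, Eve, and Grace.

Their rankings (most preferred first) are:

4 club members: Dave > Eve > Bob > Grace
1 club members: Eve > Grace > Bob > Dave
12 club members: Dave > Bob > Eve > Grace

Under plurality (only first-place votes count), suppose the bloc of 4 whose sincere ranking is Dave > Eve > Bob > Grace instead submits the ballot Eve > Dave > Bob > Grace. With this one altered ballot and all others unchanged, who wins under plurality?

First-place totals with the altered ballot: Bob 0, Dave 12, Eve 5, Grace 0.
The winner is unchanged: still Dave.

Dave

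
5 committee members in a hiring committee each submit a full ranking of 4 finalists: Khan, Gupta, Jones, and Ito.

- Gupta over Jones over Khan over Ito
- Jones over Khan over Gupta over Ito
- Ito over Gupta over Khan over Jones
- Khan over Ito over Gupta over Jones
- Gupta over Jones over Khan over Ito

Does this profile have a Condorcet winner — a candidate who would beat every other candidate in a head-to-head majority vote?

Head-to-head results (5 voters total):
Khan vs Gupta: Gupta wins 3–2.
Khan vs Jones: Jones wins 3–2.
Khan vs Ito: Khan wins 4–1.
Gupta vs Jones: Gupta wins 4–1.
Gupta vs Ito: Gupta wins 3–2.
Jones vs Ito: Jones wins 3–2.
Gupta beats each rival — Khan (3–2), Jones (4–1), Ito (3–2) — so Gupta is the Condorcet winner.

Yes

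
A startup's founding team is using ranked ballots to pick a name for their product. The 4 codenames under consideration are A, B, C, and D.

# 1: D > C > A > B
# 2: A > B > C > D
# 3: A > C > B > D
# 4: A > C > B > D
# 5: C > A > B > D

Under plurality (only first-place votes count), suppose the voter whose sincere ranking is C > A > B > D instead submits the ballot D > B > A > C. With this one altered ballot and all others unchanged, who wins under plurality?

A

First-place totals with the altered ballot: A 3, B 0, C 0, D 2.
The winner is unchanged: still A.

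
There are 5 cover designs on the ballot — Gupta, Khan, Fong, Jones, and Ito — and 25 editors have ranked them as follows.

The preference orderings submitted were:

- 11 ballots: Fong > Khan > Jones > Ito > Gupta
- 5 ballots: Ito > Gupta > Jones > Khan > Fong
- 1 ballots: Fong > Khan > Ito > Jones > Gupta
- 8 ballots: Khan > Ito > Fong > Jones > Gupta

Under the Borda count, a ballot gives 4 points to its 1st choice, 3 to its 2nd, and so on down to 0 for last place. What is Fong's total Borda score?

Borda scores:
  Gupta: 11·0 + 5·3 + 0 + 8·0 = 15
  Khan: 11·3 + 5·1 + 3 + 8·4 = 73
  Fong: 11·4 + 5·0 + 4 + 8·2 = 64
  Jones: 11·2 + 5·2 + 1 + 8·1 = 41
  Ito: 11·1 + 5·4 + 2 + 8·3 = 57

64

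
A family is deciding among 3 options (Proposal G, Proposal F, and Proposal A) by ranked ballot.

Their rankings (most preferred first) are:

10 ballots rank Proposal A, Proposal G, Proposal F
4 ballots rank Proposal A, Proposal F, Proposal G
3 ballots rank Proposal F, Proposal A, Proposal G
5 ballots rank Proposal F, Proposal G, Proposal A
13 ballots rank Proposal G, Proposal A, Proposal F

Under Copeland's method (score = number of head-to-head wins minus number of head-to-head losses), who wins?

Pairwise results:
  Proposal G vs Proposal F: Proposal G wins 23–12.
  Proposal G vs Proposal A: Proposal G wins 18–17.
  Proposal F vs Proposal A: Proposal A wins 27–8.
Copeland scores (wins − losses):
  Proposal G: 2 − 0 = 2
  Proposal F: 0 − 2 = -2
  Proposal A: 1 − 1 = 0
Proposal G has the best Copeland score.

Proposal G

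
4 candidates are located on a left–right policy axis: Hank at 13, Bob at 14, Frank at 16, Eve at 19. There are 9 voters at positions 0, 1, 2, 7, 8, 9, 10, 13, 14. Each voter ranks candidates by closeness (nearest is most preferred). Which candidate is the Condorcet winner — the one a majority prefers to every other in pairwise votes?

With single-peaked preferences on a line, the Condorcet winner is the candidate closest to the median voter.
The median voter (position 8) is closest to Hank at 13.
Check: Hank vs Bob — voters closer to Hank: 8 of 9.

Hank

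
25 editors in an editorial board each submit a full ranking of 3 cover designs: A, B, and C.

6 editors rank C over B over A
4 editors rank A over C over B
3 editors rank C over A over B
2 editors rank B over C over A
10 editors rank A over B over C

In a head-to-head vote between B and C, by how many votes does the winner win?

1

Ballots ranking B above C: 2+10 = 12.
Ballots ranking C above B: 6+4+3 = 13.
C wins 13–12, a margin of 1.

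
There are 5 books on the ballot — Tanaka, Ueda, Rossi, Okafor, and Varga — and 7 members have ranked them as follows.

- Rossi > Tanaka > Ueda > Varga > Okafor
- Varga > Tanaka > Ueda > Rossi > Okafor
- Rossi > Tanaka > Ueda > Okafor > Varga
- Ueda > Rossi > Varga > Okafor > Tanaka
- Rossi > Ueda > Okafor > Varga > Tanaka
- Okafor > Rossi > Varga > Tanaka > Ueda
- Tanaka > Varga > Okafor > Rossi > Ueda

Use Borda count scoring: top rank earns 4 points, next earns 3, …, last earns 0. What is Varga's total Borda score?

13

Borda scores:
  Tanaka: 3 + 3 + 3 + 0 + 0 + 1 + 4 = 14
  Ueda: 2 + 2 + 2 + 4 + 3 + 0 + 0 = 13
  Rossi: 4 + 1 + 4 + 3 + 4 + 3 + 1 = 20
  Okafor: 0 + 0 + 1 + 1 + 2 + 4 + 2 = 10
  Varga: 1 + 4 + 0 + 2 + 1 + 2 + 3 = 13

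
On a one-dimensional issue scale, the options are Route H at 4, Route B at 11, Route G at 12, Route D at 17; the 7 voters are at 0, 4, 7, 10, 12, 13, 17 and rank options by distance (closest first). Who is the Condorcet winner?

Route B

With single-peaked preferences on a line, the Condorcet winner is the candidate closest to the median voter.
The median voter (position 10) is closest to Route B at 11.
Check: Route B vs Route H — voters closer to Route B: 4 of 7.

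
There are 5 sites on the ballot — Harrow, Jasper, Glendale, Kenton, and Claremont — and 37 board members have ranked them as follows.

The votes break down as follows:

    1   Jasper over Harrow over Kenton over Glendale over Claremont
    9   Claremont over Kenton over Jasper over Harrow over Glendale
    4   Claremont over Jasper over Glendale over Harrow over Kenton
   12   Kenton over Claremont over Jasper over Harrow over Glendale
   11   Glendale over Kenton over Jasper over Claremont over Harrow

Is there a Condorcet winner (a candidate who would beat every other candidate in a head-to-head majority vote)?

Yes

Head-to-head results (37 voters total):
Harrow vs Jasper: Jasper wins 37–0.
Harrow vs Glendale: Harrow wins 22–15.
Harrow vs Kenton: Kenton wins 32–5.
Harrow vs Claremont: Claremont wins 36–1.
Jasper vs Glendale: Jasper wins 26–11.
Jasper vs Kenton: Kenton wins 32–5.
Jasper vs Claremont: Claremont wins 25–12.
Glendale vs Kenton: Kenton wins 22–15.
Glendale vs Claremont: Claremont wins 25–12.
Kenton vs Claremont: Kenton wins 24–13.
Kenton beats each rival — Harrow (32–5), Jasper (32–5), Glendale (22–15), Claremont (24–13) — so Kenton is the Condorcet winner.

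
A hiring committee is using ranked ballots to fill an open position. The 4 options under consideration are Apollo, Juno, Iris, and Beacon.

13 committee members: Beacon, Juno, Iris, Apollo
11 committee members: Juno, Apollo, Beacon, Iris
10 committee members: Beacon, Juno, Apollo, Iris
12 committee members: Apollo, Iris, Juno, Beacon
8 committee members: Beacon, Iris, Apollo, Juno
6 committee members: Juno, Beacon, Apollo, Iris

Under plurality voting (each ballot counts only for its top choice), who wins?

First-place vote totals:
  Apollo: 12
  Juno: 17
  Iris: 0
  Beacon: 31
Beacon has the most first-place votes.

Beacon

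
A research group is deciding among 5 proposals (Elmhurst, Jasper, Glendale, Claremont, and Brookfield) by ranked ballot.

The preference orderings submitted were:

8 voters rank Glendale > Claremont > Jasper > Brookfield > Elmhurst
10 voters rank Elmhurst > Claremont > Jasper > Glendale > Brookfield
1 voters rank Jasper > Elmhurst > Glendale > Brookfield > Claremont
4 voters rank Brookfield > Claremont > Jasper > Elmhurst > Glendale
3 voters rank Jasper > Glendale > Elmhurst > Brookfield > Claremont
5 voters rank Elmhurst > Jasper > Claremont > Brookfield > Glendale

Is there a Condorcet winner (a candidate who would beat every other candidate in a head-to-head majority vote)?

Head-to-head results (31 voters total):
Elmhurst vs Jasper: Jasper wins 16–15.
Elmhurst vs Glendale: Elmhurst wins 20–11.
Elmhurst vs Claremont: Elmhurst wins 19–12.
Elmhurst vs Brookfield: Elmhurst wins 19–12.
Jasper vs Glendale: Jasper wins 23–8.
Jasper vs Claremont: Claremont wins 22–9.
Jasper vs Brookfield: Jasper wins 27–4.
Glendale vs Claremont: Claremont wins 19–12.
Glendale vs Brookfield: Glendale wins 22–9.
Claremont vs Brookfield: Claremont wins 23–8.
No candidate beats all others: Elmhurst beats Claremont beats Jasper beats Elmhurst, a majority cycle.

No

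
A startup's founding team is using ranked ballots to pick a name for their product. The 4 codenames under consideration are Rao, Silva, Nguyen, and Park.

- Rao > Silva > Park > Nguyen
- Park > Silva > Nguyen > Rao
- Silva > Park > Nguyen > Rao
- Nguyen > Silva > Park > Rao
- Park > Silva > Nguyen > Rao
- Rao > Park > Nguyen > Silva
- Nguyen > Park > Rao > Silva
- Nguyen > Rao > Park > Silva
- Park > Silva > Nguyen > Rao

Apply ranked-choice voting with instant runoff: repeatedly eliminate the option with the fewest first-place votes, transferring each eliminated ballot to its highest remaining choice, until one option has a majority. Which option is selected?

Round 1: Nguyen 3, Park 3, Rao 2, Silva 1. Silva has the fewest and is eliminated.
Round 2: Park 4, Nguyen 3, Rao 2. Rao has the fewest and is eliminated.
Round 3: Park 6, Nguyen 3. Park has a majority.

Park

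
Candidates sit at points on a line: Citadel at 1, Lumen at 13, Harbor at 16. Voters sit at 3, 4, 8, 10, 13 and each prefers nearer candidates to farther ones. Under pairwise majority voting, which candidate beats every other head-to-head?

With single-peaked preferences on a line, the Condorcet winner is the candidate closest to the median voter.
The median voter (position 8) is closest to Lumen at 13.
Check: Lumen vs Harbor — voters closer to Lumen: 5 of 5.

Lumen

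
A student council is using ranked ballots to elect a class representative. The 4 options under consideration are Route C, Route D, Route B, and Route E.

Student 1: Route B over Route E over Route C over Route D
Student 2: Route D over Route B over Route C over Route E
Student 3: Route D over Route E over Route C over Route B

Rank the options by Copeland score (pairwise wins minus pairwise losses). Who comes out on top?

Route D

Pairwise results:
  Route C vs Route D: Route D wins 2–1.
  Route C vs Route B: Route B wins 2–1.
  Route C vs Route E: Route E wins 2–1.
  Route D vs Route B: Route D wins 2–1.
  Route D vs Route E: Route D wins 2–1.
  Route B vs Route E: Route B wins 2–1.
Copeland scores (wins − losses):
  Route C: 0 − 3 = -3
  Route D: 3 − 0 = 3
  Route B: 2 − 1 = 1
  Route E: 1 − 2 = -1
Route D has the best Copeland score.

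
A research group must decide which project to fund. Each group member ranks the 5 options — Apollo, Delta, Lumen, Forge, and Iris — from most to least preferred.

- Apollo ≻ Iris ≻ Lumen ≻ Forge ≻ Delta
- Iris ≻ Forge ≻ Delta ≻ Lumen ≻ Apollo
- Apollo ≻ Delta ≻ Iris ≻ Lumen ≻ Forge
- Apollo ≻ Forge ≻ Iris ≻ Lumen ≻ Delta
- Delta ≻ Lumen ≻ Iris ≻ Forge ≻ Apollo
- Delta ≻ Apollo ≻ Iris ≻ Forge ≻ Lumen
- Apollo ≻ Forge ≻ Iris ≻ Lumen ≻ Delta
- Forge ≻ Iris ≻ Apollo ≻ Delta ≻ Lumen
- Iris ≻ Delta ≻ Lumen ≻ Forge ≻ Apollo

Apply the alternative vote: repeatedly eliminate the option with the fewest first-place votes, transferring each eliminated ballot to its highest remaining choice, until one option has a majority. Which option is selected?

Apollo

Round 1: Apollo 4, Delta 2, Iris 2, Forge 1, Lumen 0. Lumen has the fewest and is eliminated.
Round 2: Apollo 4, Delta 2, Iris 2, Forge 1. Forge has the fewest and is eliminated.
Round 3: Apollo 4, Iris 3, Delta 2. Delta has the fewest and is eliminated.
Round 4: Apollo 5, Iris 4. Apollo has a majority.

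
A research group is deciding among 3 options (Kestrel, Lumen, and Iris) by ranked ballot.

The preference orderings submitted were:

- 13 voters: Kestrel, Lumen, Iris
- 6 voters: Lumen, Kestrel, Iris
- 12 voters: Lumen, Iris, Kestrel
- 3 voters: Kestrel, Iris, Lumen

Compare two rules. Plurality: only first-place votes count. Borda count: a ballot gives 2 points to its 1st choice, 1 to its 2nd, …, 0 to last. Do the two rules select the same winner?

Yes

Plurality first-place counts: Kestrel 16, Lumen 18, Iris 0 → Lumen.
Borda totals: Kestrel 38, Lumen 49, Iris 15 → Lumen.
The two rules agree on Lumen.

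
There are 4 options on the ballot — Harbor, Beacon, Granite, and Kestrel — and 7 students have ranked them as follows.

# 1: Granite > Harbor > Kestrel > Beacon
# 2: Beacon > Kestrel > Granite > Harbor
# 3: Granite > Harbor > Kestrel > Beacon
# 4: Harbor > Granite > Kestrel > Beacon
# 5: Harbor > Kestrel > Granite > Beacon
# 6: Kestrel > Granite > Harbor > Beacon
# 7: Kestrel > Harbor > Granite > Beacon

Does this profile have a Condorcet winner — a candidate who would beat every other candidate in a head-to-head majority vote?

Head-to-head results (7 voters total):
Harbor vs Beacon: Harbor wins 6–1.
Harbor vs Granite: Granite wins 4–3.
Harbor vs Kestrel: Harbor wins 4–3.
Beacon vs Granite: Granite wins 6–1.
Beacon vs Kestrel: Kestrel wins 6–1.
Granite vs Kestrel: Kestrel wins 4–3.
No candidate beats all others: Harbor beats Kestrel beats Granite beats Harbor, a majority cycle.

No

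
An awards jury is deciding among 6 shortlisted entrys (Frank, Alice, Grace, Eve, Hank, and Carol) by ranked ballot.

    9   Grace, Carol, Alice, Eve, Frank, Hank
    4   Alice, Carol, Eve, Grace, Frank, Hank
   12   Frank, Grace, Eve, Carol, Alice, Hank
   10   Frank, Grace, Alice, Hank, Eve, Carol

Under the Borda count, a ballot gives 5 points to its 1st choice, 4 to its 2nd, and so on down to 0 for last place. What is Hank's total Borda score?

20

Borda scores:
  Frank: 9·1 + 4·1 + 12·5 + 10·5 = 123
  Alice: 9·3 + 4·5 + 12·1 + 10·3 = 89
  Grace: 9·5 + 4·2 + 12·4 + 10·4 = 141
  Eve: 9·2 + 4·3 + 12·3 + 10·1 = 76
  Hank: 9·0 + 4·0 + 12·0 + 10·2 = 20
  Carol: 9·4 + 4·4 + 12·2 + 10·0 = 76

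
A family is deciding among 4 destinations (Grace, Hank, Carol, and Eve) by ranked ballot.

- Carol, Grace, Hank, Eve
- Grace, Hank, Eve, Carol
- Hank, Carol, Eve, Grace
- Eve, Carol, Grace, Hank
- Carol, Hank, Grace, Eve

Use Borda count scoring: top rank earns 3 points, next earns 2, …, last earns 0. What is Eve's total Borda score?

5

Borda scores:
  Grace: 2 + 3 + 0 + 1 + 1 = 7
  Hank: 1 + 2 + 3 + 0 + 2 = 8
  Carol: 3 + 0 + 2 + 2 + 3 = 10
  Eve: 0 + 1 + 1 + 3 + 0 = 5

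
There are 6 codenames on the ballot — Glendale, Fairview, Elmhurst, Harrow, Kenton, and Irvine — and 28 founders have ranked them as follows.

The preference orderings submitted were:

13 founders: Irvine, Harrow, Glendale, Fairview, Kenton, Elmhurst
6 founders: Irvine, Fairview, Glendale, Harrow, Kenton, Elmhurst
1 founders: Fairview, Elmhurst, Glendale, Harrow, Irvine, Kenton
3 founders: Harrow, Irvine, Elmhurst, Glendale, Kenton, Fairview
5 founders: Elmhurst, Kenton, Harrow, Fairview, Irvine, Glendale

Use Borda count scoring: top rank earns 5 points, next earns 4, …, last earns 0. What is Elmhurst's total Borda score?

38

Borda scores:
  Glendale: 13·3 + 6·3 + 3 + 3·2 + 5·0 = 66
  Fairview: 13·2 + 6·4 + 5 + 3·0 + 5·2 = 65
  Elmhurst: 13·0 + 6·0 + 4 + 3·3 + 5·5 = 38
  Harrow: 13·4 + 6·2 + 2 + 3·5 + 5·3 = 96
  Kenton: 13·1 + 6·1 + 0 + 3·1 + 5·4 = 42
  Irvine: 13·5 + 6·5 + 1 + 3·4 + 5·1 = 113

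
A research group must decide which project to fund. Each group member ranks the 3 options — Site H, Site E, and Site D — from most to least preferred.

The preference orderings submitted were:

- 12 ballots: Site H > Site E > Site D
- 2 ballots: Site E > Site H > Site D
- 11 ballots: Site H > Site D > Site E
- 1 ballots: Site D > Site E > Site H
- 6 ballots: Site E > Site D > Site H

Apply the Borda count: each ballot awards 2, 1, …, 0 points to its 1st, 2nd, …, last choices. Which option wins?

Site H

Borda scores:
  Site H: 12·2 + 2·1 + 11·2 + 0 + 6·0 = 48
  Site E: 12·1 + 2·2 + 11·0 + 1 + 6·2 = 29
  Site D: 12·0 + 2·0 + 11·1 + 2 + 6·1 = 19
Site H has the highest total.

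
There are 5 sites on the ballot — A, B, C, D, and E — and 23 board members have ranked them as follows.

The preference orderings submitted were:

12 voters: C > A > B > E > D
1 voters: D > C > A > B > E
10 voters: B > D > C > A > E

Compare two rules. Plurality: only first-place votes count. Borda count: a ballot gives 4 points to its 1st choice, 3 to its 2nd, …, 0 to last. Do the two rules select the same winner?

Yes

Plurality first-place counts: A 0, B 10, C 12, D 1, E 0 → C.
Borda totals: A 48, B 65, C 71, D 34, E 12 → C.
The two rules agree on C.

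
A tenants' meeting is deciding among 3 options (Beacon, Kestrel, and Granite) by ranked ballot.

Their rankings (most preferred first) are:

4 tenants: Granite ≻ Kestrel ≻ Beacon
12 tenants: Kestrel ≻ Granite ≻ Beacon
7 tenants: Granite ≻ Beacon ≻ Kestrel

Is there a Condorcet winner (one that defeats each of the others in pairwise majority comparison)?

Head-to-head results (23 voters total):
Beacon vs Kestrel: Kestrel wins 16–7.
Beacon vs Granite: Granite wins 23–0.
Kestrel vs Granite: Kestrel wins 12–11.
Kestrel beats each rival — Beacon (16–7), Granite (12–11) — so Kestrel is the Condorcet winner.

Yes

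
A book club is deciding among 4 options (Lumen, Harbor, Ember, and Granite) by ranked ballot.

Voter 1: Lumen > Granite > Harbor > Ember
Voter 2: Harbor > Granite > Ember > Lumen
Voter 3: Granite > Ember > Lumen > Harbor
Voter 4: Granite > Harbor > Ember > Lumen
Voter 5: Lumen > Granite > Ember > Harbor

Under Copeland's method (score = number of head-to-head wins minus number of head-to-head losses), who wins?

Pairwise results:
  Lumen vs Harbor: Lumen wins 3–2.
  Lumen vs Ember: Ember wins 3–2.
  Lumen vs Granite: Granite wins 3–2.
  Harbor vs Ember: Harbor wins 3–2.
  Harbor vs Granite: Granite wins 4–1.
  Ember vs Granite: Granite wins 5–0.
Copeland scores (wins − losses):
  Lumen: 1 − 2 = -1
  Harbor: 1 − 2 = -1
  Ember: 1 − 2 = -1
  Granite: 3 − 0 = 3
Granite has the best Copeland score.

Granite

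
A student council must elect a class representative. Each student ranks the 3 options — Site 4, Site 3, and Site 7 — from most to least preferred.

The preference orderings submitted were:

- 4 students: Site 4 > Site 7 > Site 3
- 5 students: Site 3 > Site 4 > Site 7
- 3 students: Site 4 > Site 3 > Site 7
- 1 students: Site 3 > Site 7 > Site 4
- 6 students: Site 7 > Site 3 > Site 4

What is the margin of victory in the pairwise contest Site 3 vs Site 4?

Ballots ranking Site 3 above Site 4: 5+1+6 = 12.
Ballots ranking Site 4 above Site 3: 4+3 = 7.
Site 3 wins 12–7, a margin of 5.

5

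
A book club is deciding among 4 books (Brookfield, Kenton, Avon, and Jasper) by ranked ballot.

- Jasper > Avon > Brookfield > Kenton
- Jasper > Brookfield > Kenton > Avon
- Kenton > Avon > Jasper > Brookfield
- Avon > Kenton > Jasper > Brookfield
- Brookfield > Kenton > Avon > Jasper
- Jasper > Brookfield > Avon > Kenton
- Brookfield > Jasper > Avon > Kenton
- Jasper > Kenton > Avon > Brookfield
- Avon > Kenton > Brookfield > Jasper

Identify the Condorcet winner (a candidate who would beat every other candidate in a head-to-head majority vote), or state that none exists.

Jasper

Head-to-head results (9 voters total):
Brookfield vs Kenton: Brookfield wins 5–4.
Brookfield vs Avon: Avon wins 5–4.
Brookfield vs Jasper: Jasper wins 6–3.
Kenton vs Avon: Avon wins 5–4.
Kenton vs Jasper: Jasper wins 5–4.
Avon vs Jasper: Jasper wins 5–4.
Jasper beats each rival — Brookfield (6–3), Kenton (5–4), Avon (5–4) — so Jasper is the Condorcet winner.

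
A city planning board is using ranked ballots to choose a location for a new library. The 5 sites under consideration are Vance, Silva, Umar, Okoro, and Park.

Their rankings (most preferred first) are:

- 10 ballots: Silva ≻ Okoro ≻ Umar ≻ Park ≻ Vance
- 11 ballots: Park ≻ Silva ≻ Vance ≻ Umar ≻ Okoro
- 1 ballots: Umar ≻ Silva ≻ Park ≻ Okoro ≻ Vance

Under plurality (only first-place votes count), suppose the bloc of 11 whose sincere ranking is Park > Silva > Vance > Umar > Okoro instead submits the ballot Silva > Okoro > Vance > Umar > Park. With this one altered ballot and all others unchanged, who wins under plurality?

Silva

First-place totals with the altered ballot: Vance 0, Silva 21, Umar 1, Okoro 0, Park 0.
The switch changes the winner from Park to Silva.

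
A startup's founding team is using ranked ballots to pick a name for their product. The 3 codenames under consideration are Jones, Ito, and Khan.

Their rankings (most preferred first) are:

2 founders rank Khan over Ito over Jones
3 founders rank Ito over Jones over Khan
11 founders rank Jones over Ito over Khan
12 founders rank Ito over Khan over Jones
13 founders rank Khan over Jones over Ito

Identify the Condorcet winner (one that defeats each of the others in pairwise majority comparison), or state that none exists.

None — there is no Condorcet winner

Head-to-head results (41 voters total):
Jones vs Ito: Jones wins 24–17.
Jones vs Khan: Khan wins 27–14.
Ito vs Khan: Ito wins 26–15.
No candidate beats all others: Jones beats Ito beats Khan beats Jones, a majority cycle.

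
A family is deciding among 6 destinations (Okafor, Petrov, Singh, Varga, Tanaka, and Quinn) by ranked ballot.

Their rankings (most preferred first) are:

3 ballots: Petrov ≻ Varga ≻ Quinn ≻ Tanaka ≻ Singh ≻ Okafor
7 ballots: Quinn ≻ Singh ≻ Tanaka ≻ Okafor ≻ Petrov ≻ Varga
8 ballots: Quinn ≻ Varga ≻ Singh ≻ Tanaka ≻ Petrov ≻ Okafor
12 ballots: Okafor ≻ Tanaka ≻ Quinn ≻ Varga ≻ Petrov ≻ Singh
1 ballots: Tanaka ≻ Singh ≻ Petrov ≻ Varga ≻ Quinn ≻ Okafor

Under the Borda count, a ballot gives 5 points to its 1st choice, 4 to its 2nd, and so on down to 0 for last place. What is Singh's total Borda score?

Borda scores:
  Okafor: 3·0 + 7·2 + 8·0 + 12·5 + 0 = 74
  Petrov: 3·5 + 7·1 + 8·1 + 12·1 + 3 = 45
  Singh: 3·1 + 7·4 + 8·3 + 12·0 + 4 = 59
  Varga: 3·4 + 7·0 + 8·4 + 12·2 + 2 = 70
  Tanaka: 3·2 + 7·3 + 8·2 + 12·4 + 5 = 96
  Quinn: 3·3 + 7·5 + 8·5 + 12·3 + 1 = 121

59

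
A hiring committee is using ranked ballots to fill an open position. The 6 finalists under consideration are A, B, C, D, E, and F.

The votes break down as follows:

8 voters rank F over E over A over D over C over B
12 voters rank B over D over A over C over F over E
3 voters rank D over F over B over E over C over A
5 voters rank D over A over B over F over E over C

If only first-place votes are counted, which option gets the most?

First-place vote totals:
  A: 0
  B: 12
  C: 0
  D: 8
  E: 0
  F: 8
B has the most first-place votes.

B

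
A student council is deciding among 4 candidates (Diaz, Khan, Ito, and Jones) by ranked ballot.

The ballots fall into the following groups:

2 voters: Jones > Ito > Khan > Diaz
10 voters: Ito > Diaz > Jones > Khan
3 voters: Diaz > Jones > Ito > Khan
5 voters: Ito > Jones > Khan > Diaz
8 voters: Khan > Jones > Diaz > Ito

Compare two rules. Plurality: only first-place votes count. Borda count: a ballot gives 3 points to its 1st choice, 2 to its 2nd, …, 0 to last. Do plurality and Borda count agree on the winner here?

Yes

Plurality first-place counts: Diaz 3, Khan 8, Ito 15, Jones 2 → Ito.
Borda totals: Diaz 37, Khan 31, Ito 52, Jones 48 → Ito.
The two rules agree on Ito.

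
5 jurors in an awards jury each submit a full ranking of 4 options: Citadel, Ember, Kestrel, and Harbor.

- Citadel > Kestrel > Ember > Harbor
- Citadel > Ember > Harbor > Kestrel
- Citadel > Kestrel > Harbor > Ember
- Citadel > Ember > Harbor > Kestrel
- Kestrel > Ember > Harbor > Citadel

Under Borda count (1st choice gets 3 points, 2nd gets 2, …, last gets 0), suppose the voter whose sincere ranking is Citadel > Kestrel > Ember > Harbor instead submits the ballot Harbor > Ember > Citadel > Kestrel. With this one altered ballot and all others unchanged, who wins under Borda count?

Borda totals with the altered ballot: Citadel 10, Ember 8, Kestrel 5, Harbor 7.
The winner is unchanged: still Citadel.

Citadel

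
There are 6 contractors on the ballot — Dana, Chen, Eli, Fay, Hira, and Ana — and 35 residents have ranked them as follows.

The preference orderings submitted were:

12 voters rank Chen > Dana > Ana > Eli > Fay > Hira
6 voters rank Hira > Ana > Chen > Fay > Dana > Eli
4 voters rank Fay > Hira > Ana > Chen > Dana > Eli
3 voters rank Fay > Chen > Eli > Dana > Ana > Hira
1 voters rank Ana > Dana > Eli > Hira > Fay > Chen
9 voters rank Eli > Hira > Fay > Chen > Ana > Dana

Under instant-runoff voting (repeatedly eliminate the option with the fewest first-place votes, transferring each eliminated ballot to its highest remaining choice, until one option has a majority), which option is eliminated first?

Dana

Round 1: Chen 12, Eli 9, Fay 7, Hira 6, Ana 1, Dana 0. Dana has the fewest and is eliminated.
Round 2: Chen 12, Eli 9, Fay 7, Hira 6, Ana 1. Ana has the fewest and is eliminated.
Round 3: Chen 12, Eli 10, Fay 7, Hira 6. Hira has the fewest and is eliminated.
Round 4: Chen 18, Eli 10, Fay 7. Chen has a majority.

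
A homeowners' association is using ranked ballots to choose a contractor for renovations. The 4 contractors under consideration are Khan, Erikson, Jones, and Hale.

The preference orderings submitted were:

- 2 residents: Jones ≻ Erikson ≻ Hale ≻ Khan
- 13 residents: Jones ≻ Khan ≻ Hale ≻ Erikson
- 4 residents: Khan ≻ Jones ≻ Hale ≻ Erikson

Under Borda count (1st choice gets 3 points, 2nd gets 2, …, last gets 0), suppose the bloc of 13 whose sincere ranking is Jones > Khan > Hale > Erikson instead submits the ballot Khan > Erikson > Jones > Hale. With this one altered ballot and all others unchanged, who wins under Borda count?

Khan

Borda totals with the altered ballot: Khan 51, Erikson 30, Jones 27, Hale 6.
The switch changes the winner from Jones to Khan.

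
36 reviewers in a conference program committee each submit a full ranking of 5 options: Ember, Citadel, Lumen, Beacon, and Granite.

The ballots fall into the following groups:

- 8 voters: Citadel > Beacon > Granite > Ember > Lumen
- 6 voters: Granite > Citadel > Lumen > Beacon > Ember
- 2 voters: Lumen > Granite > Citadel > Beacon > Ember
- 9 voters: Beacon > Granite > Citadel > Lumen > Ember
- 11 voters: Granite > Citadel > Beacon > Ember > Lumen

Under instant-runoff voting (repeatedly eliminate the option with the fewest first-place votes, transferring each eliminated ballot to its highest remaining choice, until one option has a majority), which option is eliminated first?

Ember

Round 1: Granite 17, Beacon 9, Citadel 8, Lumen 2, Ember 0. Ember has the fewest and is eliminated.
Round 2: Granite 17, Beacon 9, Citadel 8, Lumen 2. Lumen has the fewest and is eliminated.
Round 3: Granite 19, Beacon 9, Citadel 8. Granite has a majority.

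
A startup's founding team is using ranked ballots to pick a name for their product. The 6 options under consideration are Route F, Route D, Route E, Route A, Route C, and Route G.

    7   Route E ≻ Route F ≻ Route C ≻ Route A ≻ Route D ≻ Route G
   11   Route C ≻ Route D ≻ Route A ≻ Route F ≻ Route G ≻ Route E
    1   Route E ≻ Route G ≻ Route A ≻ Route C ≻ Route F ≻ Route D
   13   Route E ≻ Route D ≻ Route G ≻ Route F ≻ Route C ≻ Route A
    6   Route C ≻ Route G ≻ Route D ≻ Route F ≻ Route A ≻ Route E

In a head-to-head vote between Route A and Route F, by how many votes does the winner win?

Ballots ranking Route A above Route F: 11+1 = 12.
Ballots ranking Route F above Route A: 7+13+6 = 26.
Route F wins 26–12, a margin of 14.

14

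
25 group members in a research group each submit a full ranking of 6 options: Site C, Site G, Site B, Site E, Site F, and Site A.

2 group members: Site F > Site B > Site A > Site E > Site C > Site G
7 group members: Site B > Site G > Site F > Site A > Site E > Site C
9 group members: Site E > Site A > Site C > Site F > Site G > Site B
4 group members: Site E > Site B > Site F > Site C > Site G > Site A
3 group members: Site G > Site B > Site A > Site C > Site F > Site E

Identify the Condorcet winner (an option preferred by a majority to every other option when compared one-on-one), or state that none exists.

Site E

Head-to-head results (25 voters total):
Site C vs Site G: Site C wins 15–10.
Site C vs Site B: Site B wins 16–9.
Site C vs Site E: Site E wins 22–3.
Site C vs Site F: Site F wins 13–12.
Site C vs Site A: Site A wins 21–4.
Site G vs Site B: Site B wins 13–12.
Site G vs Site E: Site E wins 15–10.
Site G vs Site F: Site F wins 15–10.
Site G vs Site A: Site G wins 14–11.
Site B vs Site E: Site E wins 13–12.
Site B vs Site F: Site B wins 14–11.
Site B vs Site A: Site B wins 16–9.
Site E vs Site F: Site E wins 13–12.
Site E vs Site A: Site E wins 13–12.
Site F vs Site A: Site F wins 13–12.
Site E beats each rival — Site C (22–3), Site G (15–10), Site B (13–12), Site F (13–12), Site A (13–12) — so Site E is the Condorcet winner.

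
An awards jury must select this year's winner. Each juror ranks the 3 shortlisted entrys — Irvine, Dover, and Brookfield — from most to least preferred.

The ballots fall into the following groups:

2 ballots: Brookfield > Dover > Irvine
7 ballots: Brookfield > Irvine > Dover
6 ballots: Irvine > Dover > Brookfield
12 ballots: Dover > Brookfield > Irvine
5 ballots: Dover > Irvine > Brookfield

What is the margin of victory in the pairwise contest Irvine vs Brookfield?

Ballots ranking Irvine above Brookfield: 6+5 = 11.
Ballots ranking Brookfield above Irvine: 2+7+12 = 21.
Brookfield wins 21–11, a margin of 10.

10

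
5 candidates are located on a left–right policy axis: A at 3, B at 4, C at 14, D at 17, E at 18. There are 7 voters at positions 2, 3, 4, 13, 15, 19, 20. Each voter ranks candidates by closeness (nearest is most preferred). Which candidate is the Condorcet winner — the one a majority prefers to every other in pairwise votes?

C

With single-peaked preferences on a line, the Condorcet winner is the candidate closest to the median voter.
The median voter (position 13) is closest to C at 14.
Check: C vs A — voters closer to C: 4 of 7.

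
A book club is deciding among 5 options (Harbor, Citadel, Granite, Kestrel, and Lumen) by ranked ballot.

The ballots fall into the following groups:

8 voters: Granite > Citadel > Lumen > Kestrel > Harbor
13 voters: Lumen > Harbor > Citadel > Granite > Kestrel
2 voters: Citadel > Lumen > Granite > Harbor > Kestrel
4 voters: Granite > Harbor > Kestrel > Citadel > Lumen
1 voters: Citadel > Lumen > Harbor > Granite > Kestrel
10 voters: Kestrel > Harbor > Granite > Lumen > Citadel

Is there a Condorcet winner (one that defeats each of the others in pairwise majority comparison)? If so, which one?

None — there is no Condorcet winner

Head-to-head results (38 voters total):
Harbor vs Citadel: Harbor wins 27–11.
Harbor vs Granite: Harbor wins 24–14.
Harbor vs Kestrel: Harbor wins 20–18.
Harbor vs Lumen: Lumen wins 24–14.
Citadel vs Granite: Granite wins 22–16.
Citadel vs Kestrel: Citadel wins 24–14.
Citadel vs Lumen: Lumen wins 23–15.
Granite vs Kestrel: Granite wins 28–10.
Granite vs Lumen: Granite wins 22–16.
Kestrel vs Lumen: Lumen wins 24–14.
No candidate beats all others: Harbor beats Granite beats Lumen beats Harbor, a majority cycle.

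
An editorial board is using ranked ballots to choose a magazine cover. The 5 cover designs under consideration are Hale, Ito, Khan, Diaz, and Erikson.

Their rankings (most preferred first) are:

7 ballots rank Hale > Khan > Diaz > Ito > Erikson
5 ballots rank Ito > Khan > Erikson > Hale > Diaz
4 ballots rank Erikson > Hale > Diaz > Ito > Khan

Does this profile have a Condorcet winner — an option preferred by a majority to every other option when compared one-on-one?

No

Head-to-head results (16 voters total):
Hale vs Ito: Hale wins 11–5.
Hale vs Khan: Hale wins 11–5.
Hale vs Diaz: Hale wins 16–0.
Hale vs Erikson: Erikson wins 9–7.
Ito vs Khan: Ito wins 9–7.
Ito vs Diaz: Diaz wins 11–5.
Ito vs Erikson: Ito wins 12–4.
Khan vs Diaz: Khan wins 12–4.
Khan vs Erikson: Khan wins 12–4.
Diaz vs Erikson: Erikson wins 9–7.
No candidate beats all others: Hale beats Ito beats Erikson beats Hale, a majority cycle.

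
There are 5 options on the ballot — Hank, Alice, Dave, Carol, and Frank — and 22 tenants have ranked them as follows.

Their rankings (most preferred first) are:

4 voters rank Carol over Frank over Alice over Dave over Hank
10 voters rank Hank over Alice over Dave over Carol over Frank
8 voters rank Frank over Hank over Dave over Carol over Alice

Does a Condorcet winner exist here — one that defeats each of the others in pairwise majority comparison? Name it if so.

Head-to-head results (22 voters total):
Hank vs Alice: Hank wins 18–4.
Hank vs Dave: Hank wins 18–4.
Hank vs Carol: Hank wins 18–4.
Hank vs Frank: Frank wins 12–10.
Alice vs Dave: Alice wins 14–8.
Alice vs Carol: Carol wins 12–10.
Alice vs Frank: Frank wins 12–10.
Dave vs Carol: Dave wins 18–4.
Dave vs Frank: Frank wins 12–10.
Carol vs Frank: Carol wins 14–8.
No candidate beats all others: Hank beats Carol beats Frank beats Hank, a majority cycle.

None — there is no Condorcet winner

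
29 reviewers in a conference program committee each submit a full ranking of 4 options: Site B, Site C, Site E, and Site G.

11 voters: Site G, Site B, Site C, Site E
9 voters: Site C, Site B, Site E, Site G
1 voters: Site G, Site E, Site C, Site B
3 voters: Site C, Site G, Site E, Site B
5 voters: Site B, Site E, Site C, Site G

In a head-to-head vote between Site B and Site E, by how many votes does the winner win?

Ballots ranking Site B above Site E: 11+9+5 = 25.
Ballots ranking Site E above Site B: 1+3 = 4.
Site B wins 25–4, a margin of 21.

21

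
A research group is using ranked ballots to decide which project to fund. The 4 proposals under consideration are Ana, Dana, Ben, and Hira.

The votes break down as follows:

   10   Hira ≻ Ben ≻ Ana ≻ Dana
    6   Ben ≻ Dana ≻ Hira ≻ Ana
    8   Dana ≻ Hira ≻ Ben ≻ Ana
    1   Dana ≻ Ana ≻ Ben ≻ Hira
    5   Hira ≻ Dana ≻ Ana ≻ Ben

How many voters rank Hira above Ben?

Ballots ranking Hira above Ben: 10+8+5 = 23.
Ballots ranking Ben above Hira: 6+1 = 7.
So 23 of 30 voters prefer Hira to Ben.

23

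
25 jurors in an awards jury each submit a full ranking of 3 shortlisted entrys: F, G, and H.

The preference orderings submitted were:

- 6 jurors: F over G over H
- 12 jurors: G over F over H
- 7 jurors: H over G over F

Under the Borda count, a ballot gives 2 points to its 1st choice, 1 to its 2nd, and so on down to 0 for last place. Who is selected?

Borda scores:
  F: 6·2 + 12·1 + 7·0 = 24
  G: 6·1 + 12·2 + 7·1 = 37
  H: 6·0 + 12·0 + 7·2 = 14
G has the highest total.

G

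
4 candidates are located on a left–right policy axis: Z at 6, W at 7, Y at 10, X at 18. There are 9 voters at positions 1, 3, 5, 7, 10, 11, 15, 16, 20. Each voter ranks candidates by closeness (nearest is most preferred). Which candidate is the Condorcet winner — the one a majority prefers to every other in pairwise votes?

Y

With single-peaked preferences on a line, the Condorcet winner is the candidate closest to the median voter.
The median voter (position 10) is closest to Y at 10.
Check: Y vs X — voters closer to Y: 6 of 9.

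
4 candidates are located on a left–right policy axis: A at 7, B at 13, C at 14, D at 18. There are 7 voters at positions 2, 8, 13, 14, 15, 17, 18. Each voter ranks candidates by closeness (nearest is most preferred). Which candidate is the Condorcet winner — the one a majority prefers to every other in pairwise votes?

C

With single-peaked preferences on a line, the Condorcet winner is the candidate closest to the median voter.
The median voter (position 14) is closest to C at 14.
Check: C vs B — voters closer to C: 4 of 7.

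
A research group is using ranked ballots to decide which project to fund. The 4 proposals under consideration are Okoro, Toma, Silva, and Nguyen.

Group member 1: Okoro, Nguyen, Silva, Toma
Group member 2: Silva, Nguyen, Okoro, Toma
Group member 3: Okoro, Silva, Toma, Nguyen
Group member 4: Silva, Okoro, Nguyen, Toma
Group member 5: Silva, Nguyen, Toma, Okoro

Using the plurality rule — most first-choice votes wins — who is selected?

Silva

First-place vote totals:
  Okoro: 2
  Toma: 0
  Silva: 3
  Nguyen: 0
Silva has the most first-place votes.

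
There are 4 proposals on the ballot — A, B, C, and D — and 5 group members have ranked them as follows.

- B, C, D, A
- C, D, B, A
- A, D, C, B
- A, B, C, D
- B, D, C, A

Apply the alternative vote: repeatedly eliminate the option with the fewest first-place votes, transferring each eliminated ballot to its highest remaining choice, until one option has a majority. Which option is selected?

B

Round 1: A 2, B 2, C 1, D 0. D has the fewest and is eliminated.
Round 2: A 2, B 2, C 1. C has the fewest and is eliminated.
Round 3: B 3, A 2. B has a majority.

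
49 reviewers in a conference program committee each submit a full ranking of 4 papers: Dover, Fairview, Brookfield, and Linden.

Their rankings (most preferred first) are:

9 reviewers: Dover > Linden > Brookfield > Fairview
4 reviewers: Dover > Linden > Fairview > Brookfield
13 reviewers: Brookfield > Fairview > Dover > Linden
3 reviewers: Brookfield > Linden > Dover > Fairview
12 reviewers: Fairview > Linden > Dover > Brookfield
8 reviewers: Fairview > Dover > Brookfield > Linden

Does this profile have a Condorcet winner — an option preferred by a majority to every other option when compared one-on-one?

No

Head-to-head results (49 voters total):
Dover vs Fairview: Fairview wins 33–16.
Dover vs Brookfield: Dover wins 33–16.
Dover vs Linden: Dover wins 34–15.
Fairview vs Brookfield: Brookfield wins 25–24.
Fairview vs Linden: Fairview wins 33–16.
Brookfield vs Linden: Linden wins 25–24.
No candidate beats all others: Dover beats Brookfield beats Fairview beats Dover, a majority cycle.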